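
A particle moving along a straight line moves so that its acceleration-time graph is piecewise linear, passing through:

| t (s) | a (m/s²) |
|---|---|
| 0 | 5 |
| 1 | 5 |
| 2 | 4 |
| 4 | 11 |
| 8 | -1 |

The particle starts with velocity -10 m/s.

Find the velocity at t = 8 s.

34.5 m/s

Δv equals the area under the a-t graph; then v = v₀ + Δv.
0–1 s: 5 × 1 = 5 m/s
1–2 s: ½(5 + 4)(1) = 4.5 m/s
2–4 s: ½(4 + 11)(2) = 15 m/s
4–8 s: ½(11 + -1)(4) = 20 m/s
Δv = 44.5 m/s, so v(8) = -10 + (44.5) = 34.5 m/s.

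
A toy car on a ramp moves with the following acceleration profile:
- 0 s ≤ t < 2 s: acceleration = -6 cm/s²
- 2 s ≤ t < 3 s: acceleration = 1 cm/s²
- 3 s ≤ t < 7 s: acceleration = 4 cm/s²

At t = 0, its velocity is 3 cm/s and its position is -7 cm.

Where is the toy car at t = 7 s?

-21.5 cm

On each constant-a segment, Δv = aΔt and Δx = v₀Δt + ½aΔt²; chain segment to segment.
0–2 s: v starts 3 cm/s; Δx = 3·2 + ½·-6·2² = -6 cm; v ends -9 cm/s.
2–3 s: v starts -9 cm/s; Δx = -9·1 + ½·1·1² = -8.5 cm; v ends -8 cm/s.
3–7 s: v starts -8 cm/s; Δx = -8·4 + ½·4·4² = 0 cm; v ends 8 cm/s.
x(7) = -7 + Σ Δx = -21.5 cm.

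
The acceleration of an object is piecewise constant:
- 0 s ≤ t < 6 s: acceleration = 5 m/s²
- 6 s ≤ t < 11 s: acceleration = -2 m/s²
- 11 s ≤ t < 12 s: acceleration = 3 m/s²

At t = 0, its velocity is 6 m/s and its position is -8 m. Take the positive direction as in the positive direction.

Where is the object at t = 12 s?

300.5 m

On each constant-a segment, Δv = aΔt and Δx = v₀Δt + ½aΔt²; chain segment to segment.
0–6 s: v starts 6 m/s; Δx = 6·6 + ½·5·6² = 126 m; v ends 36 m/s.
6–11 s: v starts 36 m/s; Δx = 36·5 + ½·-2·5² = 155 m; v ends 26 m/s.
11–12 s: v starts 26 m/s; Δx = 26·1 + ½·3·1² = 27.5 m; v ends 29 m/s.
x(12) = -8 + Σ Δx = 300.5 m.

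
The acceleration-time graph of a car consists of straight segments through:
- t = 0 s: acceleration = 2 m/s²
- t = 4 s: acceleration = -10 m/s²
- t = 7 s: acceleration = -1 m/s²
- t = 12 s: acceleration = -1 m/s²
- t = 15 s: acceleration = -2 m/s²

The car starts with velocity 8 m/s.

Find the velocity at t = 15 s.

-34 m/s

Δv equals the area under the a-t graph; then v = v₀ + Δv.
0–4 s: ½(2 + -10)(4) = -16 m/s
4–7 s: ½(-10 + -1)(3) = -16.5 m/s
7–12 s: -1 × 5 = -5 m/s
12–15 s: ½(-1 + -2)(3) = -4.5 m/s
Δv = -42 m/s, so v(15) = 8 + (-42) = -34 m/s.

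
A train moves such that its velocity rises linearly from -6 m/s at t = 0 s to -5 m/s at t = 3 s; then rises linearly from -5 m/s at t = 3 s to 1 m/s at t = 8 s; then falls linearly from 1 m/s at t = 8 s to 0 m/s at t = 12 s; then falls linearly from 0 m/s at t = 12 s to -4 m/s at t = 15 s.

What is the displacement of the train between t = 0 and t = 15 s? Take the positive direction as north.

Net displacement equals the area under the velocity-time graph (areas below the axis count negative).
0–3 s: ½(-6 + -5)(3) = -16.5 m
3–8 s: ½(-5 + 1)(5) = -10 m
8–12 s: ½(1 + 0)(4) = 2 m
12–15 s: ½(0 + -4)(3) = -6 m
Net displacement = -30.5 m

-30.5 m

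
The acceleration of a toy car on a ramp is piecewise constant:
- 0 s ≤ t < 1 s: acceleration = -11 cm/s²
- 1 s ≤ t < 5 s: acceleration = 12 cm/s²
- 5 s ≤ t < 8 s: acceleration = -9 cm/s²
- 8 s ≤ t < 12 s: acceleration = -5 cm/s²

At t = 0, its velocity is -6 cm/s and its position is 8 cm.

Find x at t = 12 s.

On each constant-a segment, Δv = aΔt and Δx = v₀Δt + ½aΔt²; chain segment to segment.
0–1 s: v starts -6 cm/s; Δx = -6·1 + ½·-11·1² = -11.5 cm; v ends -17 cm/s.
1–5 s: v starts -17 cm/s; Δx = -17·4 + ½·12·4² = 28 cm; v ends 31 cm/s.
5–8 s: v starts 31 cm/s; Δx = 31·3 + ½·-9·3² = 52.5 cm; v ends 4 cm/s.
8–12 s: v starts 4 cm/s; Δx = 4·4 + ½·-5·4² = -24 cm; v ends -16 cm/s.
x(12) = 8 + Σ Δx = 53 cm.

53 cm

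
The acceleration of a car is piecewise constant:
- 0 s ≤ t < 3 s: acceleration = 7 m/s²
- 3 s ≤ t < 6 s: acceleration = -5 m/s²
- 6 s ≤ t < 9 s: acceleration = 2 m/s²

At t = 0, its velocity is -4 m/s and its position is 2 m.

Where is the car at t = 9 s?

On each constant-a segment, Δv = aΔt and Δx = v₀Δt + ½aΔt²; chain segment to segment.
0–3 s: v starts -4 m/s; Δx = -4·3 + ½·7·3² = 19.5 m; v ends 17 m/s.
3–6 s: v starts 17 m/s; Δx = 17·3 + ½·-5·3² = 28.5 m; v ends 2 m/s.
6–9 s: v starts 2 m/s; Δx = 2·3 + ½·2·3² = 15 m; v ends 8 m/s.
x(9) = 2 + Σ Δx = 65 m.

65 m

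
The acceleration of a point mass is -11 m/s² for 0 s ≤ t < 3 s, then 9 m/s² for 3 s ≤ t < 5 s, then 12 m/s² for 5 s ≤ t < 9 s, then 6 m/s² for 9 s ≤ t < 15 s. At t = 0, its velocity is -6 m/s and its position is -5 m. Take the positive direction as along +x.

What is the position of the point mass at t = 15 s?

On each constant-a segment, Δv = aΔt and Δx = v₀Δt + ½aΔt²; chain segment to segment.
0–3 s: v starts -6 m/s; Δx = -6·3 + ½·-11·3² = -67.5 m; v ends -39 m/s.
3–5 s: v starts -39 m/s; Δx = -39·2 + ½·9·2² = -60 m; v ends -21 m/s.
5–9 s: v starts -21 m/s; Δx = -21·4 + ½·12·4² = 12 m; v ends 27 m/s.
9–15 s: v starts 27 m/s; Δx = 27·6 + ½·6·6² = 270 m; v ends 63 m/s.
x(15) = -5 + Σ Δx = 149.5 m.

149.5 m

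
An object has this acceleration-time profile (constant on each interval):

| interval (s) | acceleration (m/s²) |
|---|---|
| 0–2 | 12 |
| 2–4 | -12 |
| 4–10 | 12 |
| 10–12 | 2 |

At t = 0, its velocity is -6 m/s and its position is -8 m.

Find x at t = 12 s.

332 m

On each constant-a segment, Δv = aΔt and Δx = v₀Δt + ½aΔt²; chain segment to segment.
0–2 s: v starts -6 m/s; Δx = -6·2 + ½·12·2² = 12 m; v ends 18 m/s.
2–4 s: v starts 18 m/s; Δx = 18·2 + ½·-12·2² = 12 m; v ends -6 m/s.
4–10 s: v starts -6 m/s; Δx = -6·6 + ½·12·6² = 180 m; v ends 66 m/s.
10–12 s: v starts 66 m/s; Δx = 66·2 + ½·2·2² = 136 m; v ends 70 m/s.
x(12) = -8 + Σ Δx = 332 m.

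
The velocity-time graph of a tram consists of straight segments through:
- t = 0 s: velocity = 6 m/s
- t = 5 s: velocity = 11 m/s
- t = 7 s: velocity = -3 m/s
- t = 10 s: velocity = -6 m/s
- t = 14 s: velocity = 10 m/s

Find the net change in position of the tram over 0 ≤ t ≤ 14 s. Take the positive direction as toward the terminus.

Displacement is the signed area under the v-t curve.
0–5 s: ½(6 + 11)(5) = 42.5 m
5–7 s: ½(11 + -3)(2) = 8 m
7–10 s: ½(-3 + -6)(3) = -13.5 m
10–14 s: ½(-6 + 10)(4) = 8 m
Net displacement = 45 m

45 m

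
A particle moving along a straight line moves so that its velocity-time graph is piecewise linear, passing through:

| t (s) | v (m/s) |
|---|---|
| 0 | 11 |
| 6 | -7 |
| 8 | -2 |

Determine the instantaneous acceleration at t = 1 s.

Acceleration is the slope of the v-t graph on 0–6 s: (-7 − 11)/(6 − 0) = -3 m/s².

-3 m/s²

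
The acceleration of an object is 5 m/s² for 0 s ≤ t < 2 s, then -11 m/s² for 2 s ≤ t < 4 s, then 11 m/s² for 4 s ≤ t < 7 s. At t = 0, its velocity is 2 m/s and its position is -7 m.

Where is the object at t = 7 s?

28.5 m

On each constant-a segment, Δv = aΔt and Δx = v₀Δt + ½aΔt²; chain segment to segment.
0–2 s: v starts 2 m/s; Δx = 2·2 + ½·5·2² = 14 m; v ends 12 m/s.
2–4 s: v starts 12 m/s; Δx = 12·2 + ½·-11·2² = 2 m; v ends -10 m/s.
4–7 s: v starts -10 m/s; Δx = -10·3 + ½·11·3² = 19.5 m; v ends 23 m/s.
x(7) = -7 + Σ Δx = 28.5 m.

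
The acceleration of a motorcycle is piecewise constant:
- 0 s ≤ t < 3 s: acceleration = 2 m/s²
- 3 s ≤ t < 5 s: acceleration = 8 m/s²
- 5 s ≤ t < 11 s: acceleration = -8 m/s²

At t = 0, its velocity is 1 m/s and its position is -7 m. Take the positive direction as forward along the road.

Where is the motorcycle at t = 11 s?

On each constant-a segment, Δv = aΔt and Δx = v₀Δt + ½aΔt²; chain segment to segment.
0–3 s: v starts 1 m/s; Δx = 1·3 + ½·2·3² = 12 m; v ends 7 m/s.
3–5 s: v starts 7 m/s; Δx = 7·2 + ½·8·2² = 30 m; v ends 23 m/s.
5–11 s: v starts 23 m/s; Δx = 23·6 + ½·-8·6² = -6 m; v ends -25 m/s.
x(11) = -7 + Σ Δx = 29 m.

29 m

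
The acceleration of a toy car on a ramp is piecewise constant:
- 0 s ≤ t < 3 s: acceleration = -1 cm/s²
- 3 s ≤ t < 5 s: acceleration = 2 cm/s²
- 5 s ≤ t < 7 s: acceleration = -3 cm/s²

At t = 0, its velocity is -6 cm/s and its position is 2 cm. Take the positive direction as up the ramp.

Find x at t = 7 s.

-50.5 cm

On each constant-a segment, Δv = aΔt and Δx = v₀Δt + ½aΔt²; chain segment to segment.
0–3 s: v starts -6 cm/s; Δx = -6·3 + ½·-1·3² = -22.5 cm; v ends -9 cm/s.
3–5 s: v starts -9 cm/s; Δx = -9·2 + ½·2·2² = -14 cm; v ends -5 cm/s.
5–7 s: v starts -5 cm/s; Δx = -5·2 + ½·-3·2² = -16 cm; v ends -11 cm/s.
x(7) = 2 + Σ Δx = -50.5 cm.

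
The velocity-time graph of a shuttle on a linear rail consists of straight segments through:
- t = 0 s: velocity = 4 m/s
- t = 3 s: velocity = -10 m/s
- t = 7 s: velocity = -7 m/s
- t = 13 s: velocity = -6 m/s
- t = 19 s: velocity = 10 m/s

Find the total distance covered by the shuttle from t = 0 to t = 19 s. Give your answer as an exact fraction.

1553/14 m

Total distance travelled is ∫|v| dt — sum the magnitudes of each area piece.
0–3 s: v = 0 at t = 6/7 s; triangle areas 12/7 + 75/7 = 87/7 m
3–7 s: |½(-10 + -7)(4)| = 34 m
7–13 s: |½(-7 + -6)(6)| = 39 m
13–19 s: v = 0 at t = 15.25 s; triangle areas 6.75 + 18.75 = 25.5 m
Total distance = 1553/14 m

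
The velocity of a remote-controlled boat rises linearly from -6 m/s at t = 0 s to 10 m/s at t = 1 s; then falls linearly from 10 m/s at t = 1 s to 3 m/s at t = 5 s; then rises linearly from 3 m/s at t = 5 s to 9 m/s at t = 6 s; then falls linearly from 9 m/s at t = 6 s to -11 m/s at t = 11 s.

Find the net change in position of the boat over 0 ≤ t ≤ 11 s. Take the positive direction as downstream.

29 m

Net displacement equals the area under the velocity-time graph (areas below the axis count negative).
0–1 s: ½(-6 + 10)(1) = 2 m
1–5 s: ½(10 + 3)(4) = 26 m
5–6 s: ½(3 + 9)(1) = 6 m
6–11 s: ½(9 + -11)(5) = -5 m
Net displacement = 29 m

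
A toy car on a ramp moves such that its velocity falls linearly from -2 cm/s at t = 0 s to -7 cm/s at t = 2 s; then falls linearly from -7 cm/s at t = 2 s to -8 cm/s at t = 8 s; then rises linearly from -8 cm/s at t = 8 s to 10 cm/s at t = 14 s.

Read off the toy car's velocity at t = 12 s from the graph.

On 8–14 s the graph is linear from -8 to 10 cm/s: v(12) = -8 + (10 − -8)·(12 − 8)/(14 − 8) = 4 cm/s.

4 cm/s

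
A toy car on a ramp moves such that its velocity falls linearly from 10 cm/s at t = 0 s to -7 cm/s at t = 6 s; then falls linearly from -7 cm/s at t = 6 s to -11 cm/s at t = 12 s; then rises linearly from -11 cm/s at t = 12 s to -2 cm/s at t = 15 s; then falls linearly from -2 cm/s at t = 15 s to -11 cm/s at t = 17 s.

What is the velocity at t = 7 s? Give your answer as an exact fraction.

On 6–12 s the graph is linear from -7 to -11 cm/s: v(7) = -7 + (-11 − -7)·(7 − 6)/(12 − 6) = -23/3 cm/s.

-23/3 cm/s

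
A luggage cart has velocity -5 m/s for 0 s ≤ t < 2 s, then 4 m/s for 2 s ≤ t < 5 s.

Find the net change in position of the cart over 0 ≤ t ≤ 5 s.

2 m

Net displacement equals the area under the velocity-time graph (areas below the axis count negative).
0–2 s: -5 × 2 = -10 m
2–5 s: 4 × 3 = 12 m
Net displacement = 2 m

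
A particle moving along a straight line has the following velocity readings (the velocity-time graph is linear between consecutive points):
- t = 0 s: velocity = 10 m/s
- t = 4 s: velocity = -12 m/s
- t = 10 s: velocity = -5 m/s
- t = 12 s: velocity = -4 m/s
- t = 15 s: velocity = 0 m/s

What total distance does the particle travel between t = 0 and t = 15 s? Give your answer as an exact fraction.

Distance (not displacement) is the total path length: add the absolute areas under v-t.
0–4 s: v = 0 at t = 20/11 s; triangle areas 100/11 + 144/11 = 244/11 m
4–10 s: |½(-12 + -5)(6)| = 51 m
10–12 s: |½(-5 + -4)(2)| = 9 m
12–15 s: |½(-4 + 0)(3)| = 6 m
Total distance = 970/11 m

970/11 m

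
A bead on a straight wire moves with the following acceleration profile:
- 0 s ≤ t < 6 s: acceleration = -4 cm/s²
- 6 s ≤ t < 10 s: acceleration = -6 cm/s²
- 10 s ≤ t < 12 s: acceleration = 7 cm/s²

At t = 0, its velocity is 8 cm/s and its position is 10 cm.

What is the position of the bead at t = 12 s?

On each constant-a segment, Δv = aΔt and Δx = v₀Δt + ½aΔt²; chain segment to segment.
0–6 s: v starts 8 cm/s; Δx = 8·6 + ½·-4·6² = -24 cm; v ends -16 cm/s.
6–10 s: v starts -16 cm/s; Δx = -16·4 + ½·-6·4² = -112 cm; v ends -40 cm/s.
10–12 s: v starts -40 cm/s; Δx = -40·2 + ½·7·2² = -66 cm; v ends -26 cm/s.
x(12) = 10 + Σ Δx = -192 cm.

-192 cm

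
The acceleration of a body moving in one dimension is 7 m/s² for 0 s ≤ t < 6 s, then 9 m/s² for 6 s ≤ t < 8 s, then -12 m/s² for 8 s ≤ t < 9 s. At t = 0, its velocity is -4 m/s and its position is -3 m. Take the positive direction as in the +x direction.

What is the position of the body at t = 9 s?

243 m

On each constant-a segment, Δv = aΔt and Δx = v₀Δt + ½aΔt²; chain segment to segment.
0–6 s: v starts -4 m/s; Δx = -4·6 + ½·7·6² = 102 m; v ends 38 m/s.
6–8 s: v starts 38 m/s; Δx = 38·2 + ½·9·2² = 94 m; v ends 56 m/s.
8–9 s: v starts 56 m/s; Δx = 56·1 + ½·-12·1² = 50 m; v ends 44 m/s.
x(9) = -3 + Σ Δx = 243 m.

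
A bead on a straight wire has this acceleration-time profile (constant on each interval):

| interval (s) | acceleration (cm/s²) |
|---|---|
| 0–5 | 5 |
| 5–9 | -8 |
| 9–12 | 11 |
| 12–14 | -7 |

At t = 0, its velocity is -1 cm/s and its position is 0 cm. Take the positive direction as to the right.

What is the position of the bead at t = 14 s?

On each constant-a segment, Δv = aΔt and Δx = v₀Δt + ½aΔt²; chain segment to segment.
0–5 s: v starts -1 cm/s; Δx = -1·5 + ½·5·5² = 57.5 cm; v ends 24 cm/s.
5–9 s: v starts 24 cm/s; Δx = 24·4 + ½·-8·4² = 32 cm; v ends -8 cm/s.
9–12 s: v starts -8 cm/s; Δx = -8·3 + ½·11·3² = 25.5 cm; v ends 25 cm/s.
12–14 s: v starts 25 cm/s; Δx = 25·2 + ½·-7·2² = 36 cm; v ends 11 cm/s.
x(14) = 0 + Σ Δx = 151 cm.

151 cm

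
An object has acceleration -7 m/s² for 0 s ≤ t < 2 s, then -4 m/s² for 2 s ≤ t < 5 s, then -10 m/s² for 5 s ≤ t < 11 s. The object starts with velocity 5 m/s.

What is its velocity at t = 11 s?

Δv equals the area under the a-t graph; then v = v₀ + Δv.
0–2 s: -7 × 2 = -14 m/s
2–5 s: -4 × 3 = -12 m/s
5–11 s: -10 × 6 = -60 m/s
Δv = -86 m/s, so v(11) = 5 + (-86) = -81 m/s.

-81 m/s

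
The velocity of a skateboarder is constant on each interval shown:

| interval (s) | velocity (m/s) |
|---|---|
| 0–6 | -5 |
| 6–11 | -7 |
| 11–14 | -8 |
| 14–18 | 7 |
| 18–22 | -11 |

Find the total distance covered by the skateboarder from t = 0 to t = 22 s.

Distance (not displacement) is the total path length: add the absolute areas under v-t.
0–6 s: |-5| × 6 = 30 m
6–11 s: |-7| × 5 = 35 m
11–14 s: |-8| × 3 = 24 m
14–18 s: |7| × 4 = 28 m
18–22 s: |-11| × 4 = 44 m
Total distance = 161 m

161 m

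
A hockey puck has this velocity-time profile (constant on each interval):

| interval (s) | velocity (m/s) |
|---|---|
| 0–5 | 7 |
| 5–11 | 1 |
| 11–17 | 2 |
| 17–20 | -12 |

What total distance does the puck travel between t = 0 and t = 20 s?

89 m

Distance (not displacement) is the total path length: add the absolute areas under v-t.
0–5 s: |7| × 5 = 35 m
5–11 s: |1| × 6 = 6 m
11–17 s: |2| × 6 = 12 m
17–20 s: |-12| × 3 = 36 m
Total distance = 89 m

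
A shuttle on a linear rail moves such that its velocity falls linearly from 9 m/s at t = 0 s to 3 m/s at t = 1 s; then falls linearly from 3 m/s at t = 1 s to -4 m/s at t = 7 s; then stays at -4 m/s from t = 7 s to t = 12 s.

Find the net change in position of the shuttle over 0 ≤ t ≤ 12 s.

-17 m

Displacement is the signed area under the v-t curve.
0–1 s: ½(9 + 3)(1) = 6 m
1–7 s: ½(3 + -4)(6) = -3 m
7–12 s: -4 × 5 = -20 m
Net displacement = -17 m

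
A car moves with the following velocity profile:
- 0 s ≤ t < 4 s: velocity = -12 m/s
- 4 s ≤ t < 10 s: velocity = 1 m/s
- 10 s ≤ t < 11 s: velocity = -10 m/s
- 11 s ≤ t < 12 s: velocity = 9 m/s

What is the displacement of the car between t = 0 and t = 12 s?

Net displacement equals the area under the velocity-time graph (areas below the axis count negative).
0–4 s: -12 × 4 = -48 m
4–10 s: 1 × 6 = 6 m
10–11 s: -10 × 1 = -10 m
11–12 s: 9 × 1 = 9 m
Net displacement = -43 m

-43 m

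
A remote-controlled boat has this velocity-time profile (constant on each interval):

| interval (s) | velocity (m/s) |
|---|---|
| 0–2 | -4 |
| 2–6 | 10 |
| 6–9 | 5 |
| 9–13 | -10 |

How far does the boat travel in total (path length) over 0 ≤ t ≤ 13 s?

Total distance travelled is ∫|v| dt — sum the magnitudes of each area piece.
0–2 s: |-4| × 2 = 8 m
2–6 s: |10| × 4 = 40 m
6–9 s: |5| × 3 = 15 m
9–13 s: |-10| × 4 = 40 m
Total distance = 103 m

103 m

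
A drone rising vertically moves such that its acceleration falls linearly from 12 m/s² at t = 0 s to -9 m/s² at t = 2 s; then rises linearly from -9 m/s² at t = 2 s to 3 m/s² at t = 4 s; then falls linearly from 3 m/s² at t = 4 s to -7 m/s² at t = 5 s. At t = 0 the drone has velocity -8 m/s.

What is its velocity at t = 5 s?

Δv equals the area under the a-t graph; then v = v₀ + Δv.
0–2 s: ½(12 + -9)(2) = 3 m/s
2–4 s: ½(-9 + 3)(2) = -6 m/s
4–5 s: ½(3 + -7)(1) = -2 m/s
Δv = -5 m/s, so v(5) = -8 + (-5) = -13 m/s.

-13 m/s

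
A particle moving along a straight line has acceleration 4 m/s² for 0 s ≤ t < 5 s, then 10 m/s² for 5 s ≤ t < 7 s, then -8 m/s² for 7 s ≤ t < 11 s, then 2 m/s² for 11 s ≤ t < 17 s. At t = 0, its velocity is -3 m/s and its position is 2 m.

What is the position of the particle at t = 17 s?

On each constant-a segment, Δv = aΔt and Δx = v₀Δt + ½aΔt²; chain segment to segment.
0–5 s: v starts -3 m/s; Δx = -3·5 + ½·4·5² = 35 m; v ends 17 m/s.
5–7 s: v starts 17 m/s; Δx = 17·2 + ½·10·2² = 54 m; v ends 37 m/s.
7–11 s: v starts 37 m/s; Δx = 37·4 + ½·-8·4² = 84 m; v ends 5 m/s.
11–17 s: v starts 5 m/s; Δx = 5·6 + ½·2·6² = 66 m; v ends 17 m/s.
x(17) = 2 + Σ Δx = 241 m.

241 m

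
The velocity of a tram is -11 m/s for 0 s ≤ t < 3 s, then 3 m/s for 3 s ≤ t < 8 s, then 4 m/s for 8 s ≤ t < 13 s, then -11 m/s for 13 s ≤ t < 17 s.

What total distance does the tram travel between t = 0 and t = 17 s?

112 m

Distance (not displacement) is the total path length: add the absolute areas under v-t.
0–3 s: |-11| × 3 = 33 m
3–8 s: |3| × 5 = 15 m
8–13 s: |4| × 5 = 20 m
13–17 s: |-11| × 4 = 44 m
Total distance = 112 m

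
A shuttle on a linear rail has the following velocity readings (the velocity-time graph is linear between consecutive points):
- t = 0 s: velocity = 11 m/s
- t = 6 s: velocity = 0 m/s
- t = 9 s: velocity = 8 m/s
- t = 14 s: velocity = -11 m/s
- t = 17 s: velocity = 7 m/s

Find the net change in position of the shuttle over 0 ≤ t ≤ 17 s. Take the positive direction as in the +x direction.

Net displacement equals the area under the velocity-time graph (areas below the axis count negative).
0–6 s: ½(11 + 0)(6) = 33 m
6–9 s: ½(0 + 8)(3) = 12 m
9–14 s: ½(8 + -11)(5) = -7.5 m
14–17 s: ½(-11 + 7)(3) = -6 m
Net displacement = 31.5 m

31.5 m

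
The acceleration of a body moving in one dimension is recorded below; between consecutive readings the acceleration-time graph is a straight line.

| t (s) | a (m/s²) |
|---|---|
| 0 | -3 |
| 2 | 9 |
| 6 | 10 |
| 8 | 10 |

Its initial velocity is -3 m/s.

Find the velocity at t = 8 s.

Δv equals the area under the a-t graph; then v = v₀ + Δv.
0–2 s: ½(-3 + 9)(2) = 6 m/s
2–6 s: ½(9 + 10)(4) = 38 m/s
6–8 s: 10 × 2 = 20 m/s
Δv = 64 m/s, so v(8) = -3 + (64) = 61 m/s.

61 m/s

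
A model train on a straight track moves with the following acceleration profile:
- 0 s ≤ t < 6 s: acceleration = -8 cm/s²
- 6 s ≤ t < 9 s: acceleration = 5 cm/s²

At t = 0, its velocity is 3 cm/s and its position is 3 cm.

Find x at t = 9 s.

-235.5 cm

On each constant-a segment, Δv = aΔt and Δx = v₀Δt + ½aΔt²; chain segment to segment.
0–6 s: v starts 3 cm/s; Δx = 3·6 + ½·-8·6² = -126 cm; v ends -45 cm/s.
6–9 s: v starts -45 cm/s; Δx = -45·3 + ½·5·3² = -112.5 cm; v ends -30 cm/s.
x(9) = 3 + Σ Δx = -235.5 cm.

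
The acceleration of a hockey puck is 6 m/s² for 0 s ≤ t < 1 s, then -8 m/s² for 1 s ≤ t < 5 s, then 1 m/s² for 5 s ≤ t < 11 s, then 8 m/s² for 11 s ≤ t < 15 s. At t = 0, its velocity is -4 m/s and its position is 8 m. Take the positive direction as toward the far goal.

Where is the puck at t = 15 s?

-243 m

On each constant-a segment, Δv = aΔt and Δx = v₀Δt + ½aΔt²; chain segment to segment.
0–1 s: v starts -4 m/s; Δx = -4·1 + ½·6·1² = -1 m; v ends 2 m/s.
1–5 s: v starts 2 m/s; Δx = 2·4 + ½·-8·4² = -56 m; v ends -30 m/s.
5–11 s: v starts -30 m/s; Δx = -30·6 + ½·1·6² = -162 m; v ends -24 m/s.
11–15 s: v starts -24 m/s; Δx = -24·4 + ½·8·4² = -32 m; v ends 8 m/s.
x(15) = 8 + Σ Δx = -243 m.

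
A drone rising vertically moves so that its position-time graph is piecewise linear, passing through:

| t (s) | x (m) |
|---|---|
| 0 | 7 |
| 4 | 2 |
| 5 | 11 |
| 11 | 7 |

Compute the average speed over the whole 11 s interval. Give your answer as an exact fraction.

18/11 m/s

Average speed = (total path length)/(elapsed time); on a piecewise-linear x-t graph the path length is Σ|Δx|.
0–4 s: |Δx| = |2 − 7| = 5 m
4–5 s: |Δx| = |11 − 2| = 9 m
5–11 s: |Δx| = |7 − 11| = 4 m
Total path = 18 m; average speed = 18/11 = 18/11 m/s.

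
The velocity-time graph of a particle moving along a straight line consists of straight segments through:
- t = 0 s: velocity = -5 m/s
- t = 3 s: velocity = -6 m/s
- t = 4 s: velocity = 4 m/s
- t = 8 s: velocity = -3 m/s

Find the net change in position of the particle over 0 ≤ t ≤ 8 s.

Displacement is the signed area under the v-t curve.
0–3 s: ½(-5 + -6)(3) = -16.5 m
3–4 s: ½(-6 + 4)(1) = -1 m
4–8 s: ½(4 + -3)(4) = 2 m
Net displacement = -15.5 m

-15.5 m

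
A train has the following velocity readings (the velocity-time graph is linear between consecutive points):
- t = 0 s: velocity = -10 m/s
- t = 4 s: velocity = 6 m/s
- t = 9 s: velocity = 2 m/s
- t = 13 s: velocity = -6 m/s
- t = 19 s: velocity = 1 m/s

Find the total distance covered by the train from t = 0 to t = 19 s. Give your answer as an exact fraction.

Distance (not displacement) is the total path length: add the absolute areas under v-t.
0–4 s: v = 0 at t = 2.5 s; triangle areas 12.5 + 4.5 = 17 m
4–9 s: |½(6 + 2)(5)| = 20 m
9–13 s: v = 0 at t = 10 s; triangle areas 1 + 9 = 10 m
13–19 s: v = 0 at t = 127/7 s; triangle areas 108/7 + 3/7 = 111/7 m
Total distance = 440/7 m

440/7 m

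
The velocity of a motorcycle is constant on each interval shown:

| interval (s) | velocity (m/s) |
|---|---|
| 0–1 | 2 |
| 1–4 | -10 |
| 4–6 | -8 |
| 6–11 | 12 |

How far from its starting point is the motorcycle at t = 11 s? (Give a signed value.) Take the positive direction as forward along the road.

Net displacement equals the area under the velocity-time graph (areas below the axis count negative).
0–1 s: 2 × 1 = 2 m
1–4 s: -10 × 3 = -30 m
4–6 s: -8 × 2 = -16 m
6–11 s: 12 × 5 = 60 m
Net displacement = 16 m

16 m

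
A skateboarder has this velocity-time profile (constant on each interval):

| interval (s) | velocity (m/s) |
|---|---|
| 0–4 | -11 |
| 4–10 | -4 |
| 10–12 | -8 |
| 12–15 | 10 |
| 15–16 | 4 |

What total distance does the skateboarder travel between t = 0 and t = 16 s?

118 m

Distance (not displacement) is the total path length: add the absolute areas under v-t.
0–4 s: |-11| × 4 = 44 m
4–10 s: |-4| × 6 = 24 m
10–12 s: |-8| × 2 = 16 m
12–15 s: |10| × 3 = 30 m
15–16 s: |4| × 1 = 4 m
Total distance = 118 m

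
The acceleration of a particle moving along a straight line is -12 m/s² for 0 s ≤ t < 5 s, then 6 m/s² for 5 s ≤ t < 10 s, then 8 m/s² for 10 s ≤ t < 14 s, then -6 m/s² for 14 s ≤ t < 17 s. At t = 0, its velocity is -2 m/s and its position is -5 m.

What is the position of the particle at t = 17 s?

On each constant-a segment, Δv = aΔt and Δx = v₀Δt + ½aΔt²; chain segment to segment.
0–5 s: v starts -2 m/s; Δx = -2·5 + ½·-12·5² = -160 m; v ends -62 m/s.
5–10 s: v starts -62 m/s; Δx = -62·5 + ½·6·5² = -235 m; v ends -32 m/s.
10–14 s: v starts -32 m/s; Δx = -32·4 + ½·8·4² = -64 m; v ends 0 m/s.
14–17 s: v starts 0 m/s; Δx = 0·3 + ½·-6·3² = -27 m; v ends -18 m/s.
x(17) = -5 + Σ Δx = -491 m.

-491 m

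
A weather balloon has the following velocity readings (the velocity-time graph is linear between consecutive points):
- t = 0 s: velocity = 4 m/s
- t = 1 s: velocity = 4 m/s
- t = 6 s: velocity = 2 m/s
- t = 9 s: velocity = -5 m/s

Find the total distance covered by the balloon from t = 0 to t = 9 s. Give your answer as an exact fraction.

353/14 m

Distance (not displacement) is the total path length: add the absolute areas under v-t.
0–1 s: |4| × 1 = 4 m
1–6 s: |½(4 + 2)(5)| = 15 m
6–9 s: v = 0 at t = 48/7 s; triangle areas 6/7 + 75/14 = 87/14 m
Total distance = 353/14 m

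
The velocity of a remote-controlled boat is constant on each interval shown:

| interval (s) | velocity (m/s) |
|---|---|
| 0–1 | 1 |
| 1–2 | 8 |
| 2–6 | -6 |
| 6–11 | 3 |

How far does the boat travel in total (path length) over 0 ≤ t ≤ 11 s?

48 m

Distance (not displacement) is the total path length: add the absolute areas under v-t.
0–1 s: |1| × 1 = 1 m
1–2 s: |8| × 1 = 8 m
2–6 s: |-6| × 4 = 24 m
6–11 s: |3| × 5 = 15 m
Total distance = 48 m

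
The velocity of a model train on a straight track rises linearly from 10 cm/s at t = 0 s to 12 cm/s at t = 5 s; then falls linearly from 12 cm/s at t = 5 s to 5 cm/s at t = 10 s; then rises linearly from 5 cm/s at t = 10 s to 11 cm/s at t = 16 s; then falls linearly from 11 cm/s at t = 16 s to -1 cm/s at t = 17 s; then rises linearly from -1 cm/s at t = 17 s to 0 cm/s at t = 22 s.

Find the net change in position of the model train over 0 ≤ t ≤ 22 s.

148 cm

Net displacement equals the area under the velocity-time graph (areas below the axis count negative).
0–5 s: ½(10 + 12)(5) = 55 cm
5–10 s: ½(12 + 5)(5) = 42.5 cm
10–16 s: ½(5 + 11)(6) = 48 cm
16–17 s: ½(11 + -1)(1) = 5 cm
17–22 s: ½(-1 + 0)(5) = -2.5 cm
Net displacement = 148 cm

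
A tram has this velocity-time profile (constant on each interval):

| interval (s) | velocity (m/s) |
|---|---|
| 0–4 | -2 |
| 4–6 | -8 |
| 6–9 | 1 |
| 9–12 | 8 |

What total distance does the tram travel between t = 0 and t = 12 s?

Distance (not displacement) is the total path length: add the absolute areas under v-t.
0–4 s: |-2| × 4 = 8 m
4–6 s: |-8| × 2 = 16 m
6–9 s: |1| × 3 = 3 m
9–12 s: |8| × 3 = 24 m
Total distance = 51 m

51 m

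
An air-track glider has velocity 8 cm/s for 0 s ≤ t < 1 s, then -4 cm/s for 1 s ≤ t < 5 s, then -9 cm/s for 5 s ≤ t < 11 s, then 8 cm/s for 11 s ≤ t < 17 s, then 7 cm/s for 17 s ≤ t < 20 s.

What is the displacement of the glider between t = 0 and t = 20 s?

7 cm

Displacement is the signed area under the v-t curve.
0–1 s: 8 × 1 = 8 cm
1–5 s: -4 × 4 = -16 cm
5–11 s: -9 × 6 = -54 cm
11–17 s: 8 × 6 = 48 cm
17–20 s: 7 × 3 = 21 cm
Net displacement = 7 cm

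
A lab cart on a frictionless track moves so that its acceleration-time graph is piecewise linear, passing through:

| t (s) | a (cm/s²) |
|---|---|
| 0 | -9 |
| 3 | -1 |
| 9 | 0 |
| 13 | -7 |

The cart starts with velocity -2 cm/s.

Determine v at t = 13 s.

-34 cm/s

Δv equals the area under the a-t graph; then v = v₀ + Δv.
0–3 s: ½(-9 + -1)(3) = -15 cm/s
3–9 s: ½(-1 + 0)(6) = -3 cm/s
9–13 s: ½(0 + -7)(4) = -14 cm/s
Δv = -32 cm/s, so v(13) = -2 + (-32) = -34 cm/s.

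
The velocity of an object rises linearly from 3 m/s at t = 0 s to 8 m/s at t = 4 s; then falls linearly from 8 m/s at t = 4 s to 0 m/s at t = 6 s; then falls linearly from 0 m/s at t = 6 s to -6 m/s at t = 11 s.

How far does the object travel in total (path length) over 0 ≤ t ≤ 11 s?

45 m

Total distance travelled is ∫|v| dt — sum the magnitudes of each area piece.
0–4 s: |½(3 + 8)(4)| = 22 m
4–6 s: |½(8 + 0)(2)| = 8 m
6–11 s: |½(0 + -6)(5)| = 15 m
Total distance = 45 m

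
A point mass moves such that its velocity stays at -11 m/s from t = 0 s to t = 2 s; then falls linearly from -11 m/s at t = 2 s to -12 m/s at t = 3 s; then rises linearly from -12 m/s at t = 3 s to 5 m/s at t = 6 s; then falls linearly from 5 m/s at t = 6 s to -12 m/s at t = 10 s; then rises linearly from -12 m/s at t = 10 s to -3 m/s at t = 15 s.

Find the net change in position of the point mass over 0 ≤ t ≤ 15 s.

-95.5 m

Net displacement equals the area under the velocity-time graph (areas below the axis count negative).
0–2 s: -11 × 2 = -22 m
2–3 s: ½(-11 + -12)(1) = -11.5 m
3–6 s: ½(-12 + 5)(3) = -10.5 m
6–10 s: ½(5 + -12)(4) = -14 m
10–15 s: ½(-12 + -3)(5) = -37.5 m
Net displacement = -95.5 m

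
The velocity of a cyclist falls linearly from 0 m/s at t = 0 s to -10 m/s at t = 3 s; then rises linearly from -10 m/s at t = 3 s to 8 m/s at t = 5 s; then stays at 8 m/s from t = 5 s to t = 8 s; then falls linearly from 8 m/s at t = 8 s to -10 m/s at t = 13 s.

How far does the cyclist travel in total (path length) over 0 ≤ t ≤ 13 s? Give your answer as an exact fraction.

638/9 m

Total distance travelled is ∫|v| dt — sum the magnitudes of each area piece.
0–3 s: |½(0 + -10)(3)| = 15 m
3–5 s: v = 0 at t = 37/9 s; triangle areas 50/9 + 32/9 = 82/9 m
5–8 s: |8| × 3 = 24 m
8–13 s: v = 0 at t = 92/9 s; triangle areas 80/9 + 125/9 = 205/9 m
Total distance = 638/9 m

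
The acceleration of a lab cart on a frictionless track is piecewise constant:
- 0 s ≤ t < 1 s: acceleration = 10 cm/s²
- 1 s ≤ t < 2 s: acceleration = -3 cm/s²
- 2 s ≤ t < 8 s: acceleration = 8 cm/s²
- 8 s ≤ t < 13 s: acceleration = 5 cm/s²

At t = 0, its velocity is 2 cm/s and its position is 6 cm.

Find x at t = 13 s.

569 cm

On each constant-a segment, Δv = aΔt and Δx = v₀Δt + ½aΔt²; chain segment to segment.
0–1 s: v starts 2 cm/s; Δx = 2·1 + ½·10·1² = 7 cm; v ends 12 cm/s.
1–2 s: v starts 12 cm/s; Δx = 12·1 + ½·-3·1² = 10.5 cm; v ends 9 cm/s.
2–8 s: v starts 9 cm/s; Δx = 9·6 + ½·8·6² = 198 cm; v ends 57 cm/s.
8–13 s: v starts 57 cm/s; Δx = 57·5 + ½·5·5² = 347.5 cm; v ends 82 cm/s.
x(13) = 6 + Σ Δx = 569 cm.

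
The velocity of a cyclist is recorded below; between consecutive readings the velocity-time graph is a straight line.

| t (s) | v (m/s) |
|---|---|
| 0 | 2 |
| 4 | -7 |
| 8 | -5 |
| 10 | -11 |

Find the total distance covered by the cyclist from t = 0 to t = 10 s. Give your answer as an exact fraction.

466/9 m

Distance (not displacement) is the total path length: add the absolute areas under v-t.
0–4 s: v = 0 at t = 8/9 s; triangle areas 8/9 + 98/9 = 106/9 m
4–8 s: |½(-7 + -5)(4)| = 24 m
8–10 s: |½(-5 + -11)(2)| = 16 m
Total distance = 466/9 m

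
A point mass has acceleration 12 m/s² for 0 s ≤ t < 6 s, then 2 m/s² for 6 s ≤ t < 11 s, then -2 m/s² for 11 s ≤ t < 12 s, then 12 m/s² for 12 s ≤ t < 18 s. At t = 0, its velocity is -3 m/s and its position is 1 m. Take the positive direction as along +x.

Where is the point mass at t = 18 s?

On each constant-a segment, Δv = aΔt and Δx = v₀Δt + ½aΔt²; chain segment to segment.
0–6 s: v starts -3 m/s; Δx = -3·6 + ½·12·6² = 198 m; v ends 69 m/s.
6–11 s: v starts 69 m/s; Δx = 69·5 + ½·2·5² = 370 m; v ends 79 m/s.
11–12 s: v starts 79 m/s; Δx = 79·1 + ½·-2·1² = 78 m; v ends 77 m/s.
12–18 s: v starts 77 m/s; Δx = 77·6 + ½·12·6² = 678 m; v ends 149 m/s.
x(18) = 1 + Σ Δx = 1325 m.

1325 m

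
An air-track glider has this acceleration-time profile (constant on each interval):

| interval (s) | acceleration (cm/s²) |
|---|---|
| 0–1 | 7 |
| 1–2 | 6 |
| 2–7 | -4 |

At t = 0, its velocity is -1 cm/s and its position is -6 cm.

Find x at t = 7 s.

On each constant-a segment, Δv = aΔt and Δx = v₀Δt + ½aΔt²; chain segment to segment.
0–1 s: v starts -1 cm/s; Δx = -1·1 + ½·7·1² = 2.5 cm; v ends 6 cm/s.
1–2 s: v starts 6 cm/s; Δx = 6·1 + ½·6·1² = 9 cm; v ends 12 cm/s.
2–7 s: v starts 12 cm/s; Δx = 12·5 + ½·-4·5² = 10 cm; v ends -8 cm/s.
x(7) = -6 + Σ Δx = 15.5 cm.

15.5 cm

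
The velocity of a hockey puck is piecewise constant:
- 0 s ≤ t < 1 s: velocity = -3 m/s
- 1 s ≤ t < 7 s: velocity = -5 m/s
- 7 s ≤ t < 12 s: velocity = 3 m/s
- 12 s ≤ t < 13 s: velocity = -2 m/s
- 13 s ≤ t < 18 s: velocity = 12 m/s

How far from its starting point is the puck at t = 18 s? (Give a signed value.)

Displacement is the signed area under the v-t curve.
0–1 s: -3 × 1 = -3 m
1–7 s: -5 × 6 = -30 m
7–12 s: 3 × 5 = 15 m
12–13 s: -2 × 1 = -2 m
13–18 s: 12 × 5 = 60 m
Net displacement = 40 m

40 m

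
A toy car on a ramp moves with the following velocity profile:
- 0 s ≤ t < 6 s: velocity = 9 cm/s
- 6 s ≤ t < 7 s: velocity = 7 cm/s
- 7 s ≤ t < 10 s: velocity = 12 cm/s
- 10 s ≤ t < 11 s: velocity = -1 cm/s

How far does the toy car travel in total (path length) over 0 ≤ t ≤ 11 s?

98 cm

Total distance travelled is ∫|v| dt — sum the magnitudes of each area piece.
0–6 s: |9| × 6 = 54 cm
6–7 s: |7| × 1 = 7 cm
7–10 s: |12| × 3 = 36 cm
10–11 s: |-1| × 1 = 1 cm
Total distance = 98 cm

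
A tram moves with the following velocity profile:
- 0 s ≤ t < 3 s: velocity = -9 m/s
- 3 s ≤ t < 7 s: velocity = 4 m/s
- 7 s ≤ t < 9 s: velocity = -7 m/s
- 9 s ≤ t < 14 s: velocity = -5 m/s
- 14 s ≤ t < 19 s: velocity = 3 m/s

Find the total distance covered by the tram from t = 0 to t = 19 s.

Total distance travelled is ∫|v| dt — sum the magnitudes of each area piece.
0–3 s: |-9| × 3 = 27 m
3–7 s: |4| × 4 = 16 m
7–9 s: |-7| × 2 = 14 m
9–14 s: |-5| × 5 = 25 m
14–19 s: |3| × 5 = 15 m
Total distance = 97 m

97 m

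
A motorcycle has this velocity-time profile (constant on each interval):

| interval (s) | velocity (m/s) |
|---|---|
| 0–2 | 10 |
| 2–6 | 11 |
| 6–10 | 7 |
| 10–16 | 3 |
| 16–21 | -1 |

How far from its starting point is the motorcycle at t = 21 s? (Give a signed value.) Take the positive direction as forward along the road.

105 m

Displacement is the signed area under the v-t curve.
0–2 s: 10 × 2 = 20 m
2–6 s: 11 × 4 = 44 m
6–10 s: 7 × 4 = 28 m
10–16 s: 3 × 6 = 18 m
16–21 s: -1 × 5 = -5 m
Net displacement = 105 m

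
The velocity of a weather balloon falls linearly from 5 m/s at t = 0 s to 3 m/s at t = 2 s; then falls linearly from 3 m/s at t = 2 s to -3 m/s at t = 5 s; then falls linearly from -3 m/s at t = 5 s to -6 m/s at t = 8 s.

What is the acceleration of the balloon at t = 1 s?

-1 m/s²

Acceleration is the slope of the v-t graph on 0–2 s: (3 − 5)/(2 − 0) = -1 m/s².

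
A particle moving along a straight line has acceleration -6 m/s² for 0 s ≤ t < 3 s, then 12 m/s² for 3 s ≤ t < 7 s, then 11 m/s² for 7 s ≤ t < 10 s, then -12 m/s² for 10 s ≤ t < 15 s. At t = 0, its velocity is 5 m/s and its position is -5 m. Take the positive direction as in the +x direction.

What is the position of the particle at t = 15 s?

On each constant-a segment, Δv = aΔt and Δx = v₀Δt + ½aΔt²; chain segment to segment.
0–3 s: v starts 5 m/s; Δx = 5·3 + ½·-6·3² = -12 m; v ends -13 m/s.
3–7 s: v starts -13 m/s; Δx = -13·4 + ½·12·4² = 44 m; v ends 35 m/s.
7–10 s: v starts 35 m/s; Δx = 35·3 + ½·11·3² = 154.5 m; v ends 68 m/s.
10–15 s: v starts 68 m/s; Δx = 68·5 + ½·-12·5² = 190 m; v ends 8 m/s.
x(15) = -5 + Σ Δx = 371.5 m.

371.5 m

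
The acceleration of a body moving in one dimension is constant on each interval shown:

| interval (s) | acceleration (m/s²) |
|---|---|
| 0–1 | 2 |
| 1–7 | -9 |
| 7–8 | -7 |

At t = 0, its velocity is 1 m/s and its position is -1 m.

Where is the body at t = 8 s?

On each constant-a segment, Δv = aΔt and Δx = v₀Δt + ½aΔt²; chain segment to segment.
0–1 s: v starts 1 m/s; Δx = 1·1 + ½·2·1² = 2 m; v ends 3 m/s.
1–7 s: v starts 3 m/s; Δx = 3·6 + ½·-9·6² = -144 m; v ends -51 m/s.
7–8 s: v starts -51 m/s; Δx = -51·1 + ½·-7·1² = -54.5 m; v ends -58 m/s.
x(8) = -1 + Σ Δx = -197.5 m.

-197.5 m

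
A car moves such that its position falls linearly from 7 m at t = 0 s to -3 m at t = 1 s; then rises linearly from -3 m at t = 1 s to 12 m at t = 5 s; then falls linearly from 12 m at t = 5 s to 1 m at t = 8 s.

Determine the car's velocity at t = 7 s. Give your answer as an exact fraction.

-11/3 m/s

Velocity is the slope of the x-t graph on 5–8 s: (1 − 12)/(8 − 5) = -11/3 m/s.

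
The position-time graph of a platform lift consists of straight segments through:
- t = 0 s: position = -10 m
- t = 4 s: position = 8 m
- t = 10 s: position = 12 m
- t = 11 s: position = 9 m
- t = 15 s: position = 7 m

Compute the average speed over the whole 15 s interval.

Average speed = (total path length)/(elapsed time); on a piecewise-linear x-t graph the path length is Σ|Δx|.
0–4 s: |Δx| = |8 − -10| = 18 m
4–10 s: |Δx| = |12 − 8| = 4 m
10–11 s: |Δx| = |9 − 12| = 3 m
11–15 s: |Δx| = |7 − 9| = 2 m
Total path = 27 m; average speed = 27/15 = 1.8 m/s.

1.8 m/s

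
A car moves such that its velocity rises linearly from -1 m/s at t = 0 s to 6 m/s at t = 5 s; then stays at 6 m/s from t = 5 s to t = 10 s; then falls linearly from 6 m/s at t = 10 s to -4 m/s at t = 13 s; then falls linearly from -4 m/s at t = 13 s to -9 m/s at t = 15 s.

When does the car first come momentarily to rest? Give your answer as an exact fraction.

t = 5/7 s

v changes sign on 0–5 s (from -1 to 6); the graph is linear there, so v = 0 at t = 0 + (1)·(5 − 0)/(6 − -1) = 5/7 s.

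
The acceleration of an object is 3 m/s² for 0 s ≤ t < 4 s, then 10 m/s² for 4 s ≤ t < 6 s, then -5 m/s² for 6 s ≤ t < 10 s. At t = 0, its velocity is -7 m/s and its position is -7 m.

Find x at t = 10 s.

On each constant-a segment, Δv = aΔt and Δx = v₀Δt + ½aΔt²; chain segment to segment.
0–4 s: v starts -7 m/s; Δx = -7·4 + ½·3·4² = -4 m; v ends 5 m/s.
4–6 s: v starts 5 m/s; Δx = 5·2 + ½·10·2² = 30 m; v ends 25 m/s.
6–10 s: v starts 25 m/s; Δx = 25·4 + ½·-5·4² = 60 m; v ends 5 m/s.
x(10) = -7 + Σ Δx = 79 m.

79 m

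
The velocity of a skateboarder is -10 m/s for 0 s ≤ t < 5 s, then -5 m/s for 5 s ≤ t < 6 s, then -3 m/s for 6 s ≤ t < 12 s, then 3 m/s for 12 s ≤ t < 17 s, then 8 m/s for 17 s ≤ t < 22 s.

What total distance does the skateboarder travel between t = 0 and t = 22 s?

Total distance travelled is ∫|v| dt — sum the magnitudes of each area piece.
0–5 s: |-10| × 5 = 50 m
5–6 s: |-5| × 1 = 5 m
6–12 s: |-3| × 6 = 18 m
12–17 s: |3| × 5 = 15 m
17–22 s: |8| × 5 = 40 m
Total distance = 128 m

128 m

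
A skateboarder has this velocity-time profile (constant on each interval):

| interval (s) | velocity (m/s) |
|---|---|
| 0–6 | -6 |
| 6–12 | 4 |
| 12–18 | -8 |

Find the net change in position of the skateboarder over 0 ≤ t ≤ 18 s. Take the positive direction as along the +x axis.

Displacement is the signed area under the v-t curve.
0–6 s: -6 × 6 = -36 m
6–12 s: 4 × 6 = 24 m
12–18 s: -8 × 6 = -48 m
Net displacement = -60 m

-60 m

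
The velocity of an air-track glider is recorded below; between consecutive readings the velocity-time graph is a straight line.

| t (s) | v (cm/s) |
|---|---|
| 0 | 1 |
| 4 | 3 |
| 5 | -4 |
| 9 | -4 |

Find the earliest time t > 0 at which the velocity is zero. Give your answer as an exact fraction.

t = 31/7 s

v changes sign on 4–5 s (from 3 to -4); the graph is linear there, so v = 0 at t = 4 + (-3)·(5 − 4)/(-4 − 3) = 31/7 s.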